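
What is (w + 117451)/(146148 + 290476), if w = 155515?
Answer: 136483/218312 ≈ 0.62517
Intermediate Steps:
(w + 117451)/(146148 + 290476) = (155515 + 117451)/(146148 + 290476) = 272966/436624 = 272966*(1/436624) = 136483/218312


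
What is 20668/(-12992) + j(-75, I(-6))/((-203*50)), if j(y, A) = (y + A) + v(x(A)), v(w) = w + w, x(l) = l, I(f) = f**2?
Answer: -129439/81200 ≈ -1.5941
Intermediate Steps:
v(w) = 2*w
j(y, A) = y + 3*A (j(y, A) = (y + A) + 2*A = (A + y) + 2*A = y + 3*A)
20668/(-12992) + j(-75, I(-6))/((-203*50)) = 20668/(-12992) + (-75 + 3*(-6)**2)/((-203*50)) = 20668*(-1/12992) + (-75 + 3*36)/(-10150) = -5167/3248 + (-75 + 108)*(-1/10150) = -5167/3248 + 33*(-1/10150) = -5167/3248 - 33/10150 = -129439/81200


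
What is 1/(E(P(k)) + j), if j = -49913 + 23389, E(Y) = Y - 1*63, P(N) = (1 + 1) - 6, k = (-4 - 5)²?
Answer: -1/26591 ≈ -3.7607e-5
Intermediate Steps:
k = 81 (k = (-9)² = 81)
P(N) = -4 (P(N) = 2 - 6 = -4)
E(Y) = -63 + Y (E(Y) = Y - 63 = -63 + Y)
j = -26524
1/(E(P(k)) + j) = 1/((-63 - 4) - 26524) = 1/(-67 - 26524) = 1/(-26591) = -1/26591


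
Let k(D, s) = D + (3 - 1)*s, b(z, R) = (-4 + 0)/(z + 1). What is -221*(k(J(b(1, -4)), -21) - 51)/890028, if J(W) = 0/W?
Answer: 6851/296676 ≈ 0.023093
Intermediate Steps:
b(z, R) = -4/(1 + z)
J(W) = 0
k(D, s) = D + 2*s
-221*(k(J(b(1, -4)), -21) - 51)/890028 = -221*((0 + 2*(-21)) - 51)/890028 = -221*((0 - 42) - 51)*(1/890028) = -221*(-42 - 51)*(1/890028) = -221*(-93)*(1/890028) = 20553*(1/890028) = 6851/296676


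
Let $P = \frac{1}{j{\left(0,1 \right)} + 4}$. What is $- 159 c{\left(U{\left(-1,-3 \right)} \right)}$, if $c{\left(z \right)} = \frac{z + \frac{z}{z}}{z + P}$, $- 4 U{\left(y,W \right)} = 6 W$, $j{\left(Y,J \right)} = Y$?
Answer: $- \frac{3498}{19} \approx -184.11$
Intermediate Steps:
$U{\left(y,W \right)} = - \frac{3 W}{2}$ ($U{\left(y,W \right)} = - \frac{6 W}{4} = - \frac{3 W}{2}$)
$P = \frac{1}{4}$ ($P = \frac{1}{0 + 4} = \frac{1}{4} \approx 0.25$)
$c{\left(z \right)} = \frac{1 + z}{\frac{1}{4} + z}$ ($c{\left(z \right)} = \frac{z + \frac{z}{z}}{z + \frac{1}{4}} = \frac{z + 1}{\frac{1}{4} + z} = \frac{1 + z}{\frac{1}{4} + z}$)
$- 159 c{\left(U{\left(-1,-3 \right)} \right)} = - 159 \frac{4 \left(1 - - \frac{9}{2}\right)}{1 + 4 \left(\left(- \frac{3}{2}\right) \left(-3\right)\right)} = - 159 \frac{4 \left(1 + \frac{9}{2}\right)}{1 + 4 \cdot \frac{9}{2}} = - 159 \cdot 4 \frac{1}{1 + 18} \cdot \frac{11}{2} = - 159 \cdot 4 \cdot \frac{1}{19} \cdot \frac{11}{2} = \left(-159\right) \frac{22}{19} = - \frac{3498}{19}$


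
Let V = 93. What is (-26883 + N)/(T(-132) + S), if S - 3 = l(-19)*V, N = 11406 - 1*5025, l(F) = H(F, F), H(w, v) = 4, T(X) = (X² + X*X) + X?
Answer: -2278/3899 ≈ -0.58425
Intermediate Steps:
T(X) = X + 2*X² (T(X) = (X² + X²) + X = 2*X² + X = X + 2*X²)
l(F) = 4
N = 6381 (N = 11406 - 5025 = 6381)
S = 375 (S = 3 + 4*93 = 3 + 372 = 375)
(-26883 + N)/(T(-132) + S) = (-26883 + 6381)/(-132*(1 + 2*(-132)) + 375) = -20502/(-132*(1 - 264) + 375) = -20502/(-132*(-263) + 375) = -20502/(34716 + 375) = -20502/35091 = -20502*1/35091 = -2278/3899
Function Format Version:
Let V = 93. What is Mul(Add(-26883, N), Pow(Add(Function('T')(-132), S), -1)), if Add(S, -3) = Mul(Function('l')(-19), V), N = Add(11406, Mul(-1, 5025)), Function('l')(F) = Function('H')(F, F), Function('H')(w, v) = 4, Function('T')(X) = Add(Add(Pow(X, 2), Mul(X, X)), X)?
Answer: Rational(-2278, 3899) ≈ -0.58425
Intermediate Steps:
Function('T')(X) = Add(X, Mul(2, Pow(X, 2))) (Function('T')(X) = Add(Add(Pow(X, 2), Pow(X, 2)), X) = Add(Mul(2, Pow(X, 2)), X) = Add(X, Mul(2, Pow(X, 2))))
Function('l')(F) = 4
N = 6381 (N = Add(11406, -5025) = 6381)
S = 375 (S = Add(3, Mul(4, 93)) = Add(3, 372) = 375)
Mul(Add(-26883, N), Pow(Add(Function('T')(-132), S), -1)) = Mul(Add(-26883, 6381), Pow(Add(Mul(-132, Add(1, Mul(2, -132))), 375), -1)) = Mul(-20502, Pow(Add(Mul(-132, Add(1, -264)), 375), -1)) = Mul(-20502, Pow(Add(Mul(-132, -263), 375), -1)) = Mul(-20502, Pow(Add(34716, 375), -1)) = Mul(-20502, Pow(35091, -1)) = Mul(-20502, Rational(1, 35091)) = Rational(-2278, 3899)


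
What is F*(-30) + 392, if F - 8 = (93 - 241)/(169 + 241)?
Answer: 6676/41 ≈ 162.83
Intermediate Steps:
F = 1566/205 (F = 8 + (93 - 241)/(169 + 241) = 8 - 148/410 = 8 - 148*1/410 = 8 - 74/205 = 1566/205 ≈ 7.6390)
F*(-30) + 392 = (1566/205)*(-30) + 392 = -9396/41 + 392 = 6676/41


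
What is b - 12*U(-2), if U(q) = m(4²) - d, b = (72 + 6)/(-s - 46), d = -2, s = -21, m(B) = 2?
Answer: -1278/25 ≈ -51.120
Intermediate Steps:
b = -78/25 (b = (72 + 6)/(-1*(-21) - 46) = 78/(21 - 46) = 78/(-25) = 78*(-1/25) = -78/25 ≈ -3.1200)
U(q) = 4 (U(q) = 2 - 1*(-2) = 2 + 2 = 4)
b - 12*U(-2) = -78/25 - 12*4 = -78/25 - 48 = -1278/25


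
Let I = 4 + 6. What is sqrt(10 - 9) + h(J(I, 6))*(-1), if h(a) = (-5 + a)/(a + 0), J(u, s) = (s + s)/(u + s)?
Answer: 20/3 ≈ 6.6667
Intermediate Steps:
I = 10
J(u, s) = 2*s/(s + u) (J(u, s) = (2*s)/(s + u) = 2*s/(s + u))
h(a) = (-5 + a)/a
sqrt(10 - 9) + h(J(I, 6))*(-1) = sqrt(10 - 9) + ((-5 + 2*6/(6 + 10))/((2*6/(6 + 10))))*(-1) = sqrt(1) + ((-5 + 2*6/16)/((2*6/16)))*(-1) = 1 + ((-5 + 2*6*(1/16))/((2*6*(1/16))))*(-1) = 1 + ((-5 + 3/4)/(3/4))*(-1) = 1 + ((4/3)*(-17/4))*(-1) = 1 - 17/3*(-1) = 1 + 17/3 = 20/3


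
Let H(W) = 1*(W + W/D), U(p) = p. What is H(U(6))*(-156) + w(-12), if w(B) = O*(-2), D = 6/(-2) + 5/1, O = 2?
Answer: -1408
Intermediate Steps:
D = 2 (D = 6*(-½) + 5*1 = -3 + 5 = 2)
H(W) = 3*W/2 (H(W) = 1*(W + W/2) = 1*(3*W/2) = 3*W/2)
w(B) = -4 (w(B) = 2*(-2) = -4)
H(U(6))*(-156) + w(-12) = ((3/2)*6)*(-156) - 4 = 9*(-156) - 4 = -1404 - 4 = -1408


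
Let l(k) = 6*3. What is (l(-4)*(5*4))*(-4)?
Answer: -1440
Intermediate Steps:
l(k) = 18
(l(-4)*(5*4))*(-4) = (18*(5*4))*(-4) = (18*20)*(-4) = 360*(-4) = -1440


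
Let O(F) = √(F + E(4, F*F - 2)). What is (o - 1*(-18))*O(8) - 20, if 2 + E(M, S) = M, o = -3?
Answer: -20 + 15*√10 ≈ 27.434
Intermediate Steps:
E(M, S) = -2 + M
O(F) = √(2 + F) (O(F) = √(F + (-2 + 4)) = √(F + 2) = √(2 + F))
(o - 1*(-18))*O(8) - 20 = (-3 - 1*(-18))*√(2 + 8) - 20 = (-3 + 18)*√10 - 20 = 15*√10 - 20 = -20 + 15*√10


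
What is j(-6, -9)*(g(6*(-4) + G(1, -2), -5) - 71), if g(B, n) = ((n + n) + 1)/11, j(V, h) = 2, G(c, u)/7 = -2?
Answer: -1580/11 ≈ -143.64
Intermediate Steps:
G(c, u) = -14 (G(c, u) = 7*(-2) = -14)
g(B, n) = 1/11 + 2*n/11 (g(B, n) = (2*n + 1)*(1/11) = (1 + 2*n)*(1/11) = 1/11 + 2*n/11)
j(-6, -9)*(g(6*(-4) + G(1, -2), -5) - 71) = 2*((1/11 + (2/11)*(-5)) - 71) = 2*((1/11 - 10/11) - 71) = 2*(-9/11 - 71) = 2*(-790/11) = -1580/11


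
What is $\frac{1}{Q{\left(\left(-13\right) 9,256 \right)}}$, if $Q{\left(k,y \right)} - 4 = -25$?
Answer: $- \frac{1}{21} \approx -0.047619$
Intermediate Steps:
$Q{\left(k,y \right)} = -21$ ($Q{\left(k,y \right)} = 4 - 25 = -21$)
$\frac{1}{Q{\left(\left(-13\right) 9,256 \right)}} = \frac{1}{-21} = - \frac{1}{21}$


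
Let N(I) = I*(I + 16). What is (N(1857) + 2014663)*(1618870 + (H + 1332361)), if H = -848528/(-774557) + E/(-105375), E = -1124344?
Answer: 1323096711351888872151992/81618943875 ≈ 1.6211e+13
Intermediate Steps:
H = 960282153608/81618943875 (H = -848528/(-774557) - 1124344/(-105375) = -848528*(-1/774557) - 1124344*(-1/105375) = 848528/774557 + 1124344/105375 = 960282153608/81618943875 ≈ 11.765)
N(I) = I*(16 + I)
(N(1857) + 2014663)*(1618870 + (H + 1332361)) = (1857*(16 + 1857) + 2014663)*(1618870 + (960282153608/81618943875 + 1332361)) = (1857*1873 + 2014663)*(1618870 + 108746857962392483/81618943875) = (3478161 + 2014663)*(240877317633313733/81618943875) = 5492824*(240877317633313733/81618943875) = 1323096711351888872151992/81618943875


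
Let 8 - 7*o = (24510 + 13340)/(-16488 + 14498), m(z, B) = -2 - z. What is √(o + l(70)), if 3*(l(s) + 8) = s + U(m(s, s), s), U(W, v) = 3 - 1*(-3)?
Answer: √370121493/4179 ≈ 4.6036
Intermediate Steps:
U(W, v) = 6 (U(W, v) = 3 + 3 = 6)
l(s) = -6 + s/3 (l(s) = -8 + (s + 6)/3 = -8 + (6 + s)/3 = -8 + (2 + s/3) = -6 + s/3)
o = 5377/1393 (o = 8/7 - (24510 + 13340)/(7*(-16488 + 14498)) = 8/7 - 37850/(7*(-1990)) = 8/7 - 37850*(-1)/(7*1990) = 8/7 - ⅐*(-3785/199) = 8/7 + 3785/1393 = 5377/1393 ≈ 3.8600)
√(o + l(70)) = √(5377/1393 + (-6 + (⅓)*70)) = √(5377/1393 + (-6 + 70/3)) = √(5377/1393 + 52/3) = √(88567/4179) = √370121493/4179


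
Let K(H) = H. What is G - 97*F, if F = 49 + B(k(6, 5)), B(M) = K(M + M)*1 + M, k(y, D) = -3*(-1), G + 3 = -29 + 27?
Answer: -5631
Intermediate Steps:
G = -5 (G = -3 + (-29 + 27) = -3 - 2 = -5)
k(y, D) = 3
B(M) = 3*M (B(M) = (M + M)*1 + M = (2*M)*1 + M = 2*M + M = 3*M)
F = 58 (F = 49 + 3*3 = 49 + 9 = 58)
G - 97*F = -5 - 97*58 = -5 - 5626 = -5631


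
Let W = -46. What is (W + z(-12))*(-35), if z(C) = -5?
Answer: 1785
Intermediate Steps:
(W + z(-12))*(-35) = (-46 - 5)*(-35) = -51*(-35) = 1785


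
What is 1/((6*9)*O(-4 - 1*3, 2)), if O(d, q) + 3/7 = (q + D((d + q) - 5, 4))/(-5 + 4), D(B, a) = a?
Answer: -7/2430 ≈ -0.0028807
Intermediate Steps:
O(d, q) = -31/7 - q (O(d, q) = -3/7 + (q + 4)/(-5 + 4) = -3/7 + (4 + q)/(-1) = -3/7 + (4 + q)*(-1) = -3/7 + (-4 - q) = -31/7 - q)
1/((6*9)*O(-4 - 1*3, 2)) = 1/((6*9)*(-31/7 - 1*2)) = 1/(54*(-31/7 - 2)) = 1/(54*(-45/7)) = 1/(-2430/7) = -7/2430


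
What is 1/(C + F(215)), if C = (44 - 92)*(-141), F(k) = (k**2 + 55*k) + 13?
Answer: 1/64831 ≈ 1.5425e-5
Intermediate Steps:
F(k) = 13 + k**2 + 55*k
C = 6768 (C = -48*(-141) = 6768)
1/(C + F(215)) = 1/(6768 + (13 + 215**2 + 55*215)) = 1/(6768 + (13 + 46225 + 11825)) = 1/(6768 + 58063) = 1/64831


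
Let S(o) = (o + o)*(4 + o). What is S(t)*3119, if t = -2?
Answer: -24952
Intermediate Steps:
S(o) = 2*o*(4 + o) (S(o) = (2*o)*(4 + o) = 2*o*(4 + o))
S(t)*3119 = (2*(-2)*(4 - 2))*3119 = (2*(-2)*2)*3119 = -8*3119 = -24952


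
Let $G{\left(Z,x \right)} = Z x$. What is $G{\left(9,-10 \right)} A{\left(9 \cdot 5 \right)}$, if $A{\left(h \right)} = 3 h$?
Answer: $-12150$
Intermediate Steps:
$G{\left(9,-10 \right)} A{\left(9 \cdot 5 \right)} = 9 \left(-10\right) 3 \cdot 9 \cdot 5 = - 90 \cdot 3 \cdot 45 = \left(-90\right) 135 = -12150$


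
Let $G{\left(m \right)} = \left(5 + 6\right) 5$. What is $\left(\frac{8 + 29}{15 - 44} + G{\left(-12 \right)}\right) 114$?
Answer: $\frac{177612}{29} \approx 6124.6$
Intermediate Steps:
$G{\left(m \right)} = 55$ ($G{\left(m \right)} = 11 \cdot 5 = 55$)
$\left(\frac{8 + 29}{15 - 44} + G{\left(-12 \right)}\right) 114 = \left(\frac{8 + 29}{15 - 44} + 55\right) 114 = \left(\frac{37}{-29} + 55\right) 114 = \left(37 \left(- \frac{1}{29}\right) + 55\right) 114 = \left(- \frac{37}{29} + 55\right) 114 = \frac{1558}{29} \cdot 114 = \frac{177612}{29}$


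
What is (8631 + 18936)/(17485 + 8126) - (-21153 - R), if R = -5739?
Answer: 131598507/8537 ≈ 15415.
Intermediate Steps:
(8631 + 18936)/(17485 + 8126) - (-21153 - R) = (8631 + 18936)/(17485 + 8126) - (-21153 - 1*(-5739)) = 27567/25611 - (-21153 + 5739) = 27567*(1/25611) - 1*(-15414) = 9189/8537 + 15414 = 131598507/8537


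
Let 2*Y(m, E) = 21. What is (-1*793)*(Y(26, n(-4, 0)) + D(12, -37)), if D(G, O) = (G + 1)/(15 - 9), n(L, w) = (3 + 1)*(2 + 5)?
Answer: -30134/3 ≈ -10045.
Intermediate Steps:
n(L, w) = 28 (n(L, w) = 4*7 = 28)
Y(m, E) = 21/2 (Y(m, E) = (½)*21 = 21/2)
D(G, O) = ⅙ + G/6 (D(G, O) = (1 + G)/6 = (1 + G)*(⅙) = ⅙ + G/6)
(-1*793)*(Y(26, n(-4, 0)) + D(12, -37)) = (-1*793)*(21/2 + (⅙ + (⅙)*12)) = -793*(21/2 + (⅙ + 2)) = -793*(21/2 + 13/6) = -793*38/3 = -30134/3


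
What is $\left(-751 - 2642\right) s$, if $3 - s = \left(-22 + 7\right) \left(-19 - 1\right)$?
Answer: $1007721$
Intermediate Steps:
$s = -297$ ($s = 3 - \left(-22 + 7\right) \left(-19 - 1\right) = 3 - \left(-15\right) \left(-20\right) = 3 - 300 = -297$)
$\left(-751 - 2642\right) s = \left(-751 - 2642\right) \left(-297\right) = \left(-3393\right) \left(-297\right) = 1007721$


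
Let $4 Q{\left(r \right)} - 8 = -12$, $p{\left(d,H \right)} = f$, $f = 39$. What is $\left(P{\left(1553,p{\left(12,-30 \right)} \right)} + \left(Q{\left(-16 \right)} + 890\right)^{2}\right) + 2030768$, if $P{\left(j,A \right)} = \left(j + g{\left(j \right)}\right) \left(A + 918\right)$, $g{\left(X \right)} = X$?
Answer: $5793531$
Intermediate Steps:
$p{\left(d,H \right)} = 39$
$Q{\left(r \right)} = -1$ ($Q{\left(r \right)} = 2 + \frac{1}{4} \left(-12\right) = 2 - 3 = -1$)
$P{\left(j,A \right)} = 2 j \left(918 + A\right)$ ($P{\left(j,A \right)} = \left(j + j\right) \left(A + 918\right) = 2 j \left(918 + A\right)$)
$\left(P{\left(1553,p{\left(12,-30 \right)} \right)} + \left(Q{\left(-16 \right)} + 890\right)^{2}\right) + 2030768 = \left(2 \cdot 1553 \left(918 + 39\right) + \left(-1 + 890\right)^{2}\right) + 2030768 = \left(2 \cdot 1553 \cdot 957 + 889^{2}\right) + 2030768 = \left(2972442 + 790321\right) + 2030768 = 3762763 + 2030768 = 5793531$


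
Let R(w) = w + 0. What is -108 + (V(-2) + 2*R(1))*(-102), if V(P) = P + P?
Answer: 96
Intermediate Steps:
R(w) = w
V(P) = 2*P
-108 + (V(-2) + 2*R(1))*(-102) = -108 + (2*(-2) + 2*1)*(-102) = -108 + (-4 + 2)*(-102) = -108 - 2*(-102) = -108 + 204 = 96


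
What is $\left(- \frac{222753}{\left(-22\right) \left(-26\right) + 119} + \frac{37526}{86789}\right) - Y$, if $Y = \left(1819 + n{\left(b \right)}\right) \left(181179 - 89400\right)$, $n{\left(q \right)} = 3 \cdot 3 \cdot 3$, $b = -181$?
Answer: $- \frac{10160581764976417}{59971199} \approx -1.6942 \cdot 10^{8}$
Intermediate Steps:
$n{\left(q \right)} = 27$ ($n{\left(q \right)} = 9 \cdot 3 = 27$)
$Y = 169424034$ ($Y = \left(1819 + 27\right) \left(181179 - 89400\right) = 1846 \cdot 91779 = 169424034$)
$\left(- \frac{222753}{\left(-22\right) \left(-26\right) + 119} + \frac{37526}{86789}\right) - Y = \left(- \frac{222753}{\left(-22\right) \left(-26\right) + 119} + \frac{37526}{86789}\right) - 169424034 = \left(- \frac{222753}{572 + 119} + 37526 \cdot \frac{1}{86789}\right) - 169424034 = \left(- \frac{222753}{691} + \frac{37526}{86789}\right) - 169424034 = - \frac{19306579651}{59971199} - 169424034 = - \frac{10160581764976417}{59971199}$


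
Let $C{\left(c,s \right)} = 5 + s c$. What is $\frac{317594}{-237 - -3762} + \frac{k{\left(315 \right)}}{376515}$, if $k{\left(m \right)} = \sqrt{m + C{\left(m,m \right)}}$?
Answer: $\frac{317594}{3525} + \frac{\sqrt{99545}}{376515} \approx 90.098$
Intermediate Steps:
$C{\left(c,s \right)} = 5 + c s$
$k{\left(m \right)} = \sqrt{5 + m + m^{2}}$ ($k{\left(m \right)} = \sqrt{m + \left(5 + m m\right)} = \sqrt{m + \left(5 + m^{2}\right)} = \sqrt{5 + m + m^{2}}$)
$\frac{317594}{-237 - -3762} + \frac{k{\left(315 \right)}}{376515} = \frac{317594}{-237 - -3762} + \frac{\sqrt{5 + 315 + 315^{2}}}{376515} = \frac{317594}{-237 + 3762} + \sqrt{5 + 315 + 99225} \cdot \frac{1}{376515} = \frac{317594}{3525} + \sqrt{99545} \cdot \frac{1}{376515} = 317594 \cdot \frac{1}{3525} + \frac{\sqrt{99545}}{376515} = \frac{317594}{3525} + \frac{\sqrt{99545}}{376515}$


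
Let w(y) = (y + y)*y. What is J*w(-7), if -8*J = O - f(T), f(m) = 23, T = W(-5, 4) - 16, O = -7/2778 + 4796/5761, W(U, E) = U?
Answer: 2483672611/9145176 ≈ 271.58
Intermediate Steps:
O = 13282961/16004058 (O = -7*1/2778 + 4796*(1/5761) = -7/2778 + 4796/5761 = 13282961/16004058 ≈ 0.82997)
T = -21 (T = -5 - 16 = -21)
w(y) = 2*y² (w(y) = (2*y)*y = 2*y²)
J = 354810373/128032464 (J = -(13282961/16004058 - 1*23)/8 = -(13282961/16004058 - 23)/8 = -⅛*(-354810373/16004058) = 354810373/128032464 ≈ 2.7713)
J*w(-7) = 354810373*(2*(-7)²)/128032464 = 354810373*(2*49)/128032464 = (354810373/128032464)*98 = 2483672611/9145176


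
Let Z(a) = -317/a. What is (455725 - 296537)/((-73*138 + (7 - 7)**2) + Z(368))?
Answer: -58581184/3707549 ≈ -15.801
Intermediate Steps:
(455725 - 296537)/((-73*138 + (7 - 7)**2) + Z(368)) = (455725 - 296537)/((-73*138 + (7 - 7)**2) - 317/368) = 159188/((-10074 + 0**2) - 317*1/368) = 159188/((-10074 + 0) - 317/368) = 159188/(-10074 - 317/368) = 159188/(-3707549/368) = 159188*(-368/3707549) = -58581184/3707549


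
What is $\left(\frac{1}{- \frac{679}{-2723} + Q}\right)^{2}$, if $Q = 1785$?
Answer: $\frac{151321}{482277469444} \approx 3.1376 \cdot 10^{-7}$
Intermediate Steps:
$\left(\frac{1}{- \frac{679}{-2723} + Q}\right)^{2} = \left(\frac{1}{- \frac{679}{-2723} + 1785}\right)^{2} = \left(\frac{1}{\left(-679\right) \left(- \frac{1}{2723}\right) + 1785}\right)^{2} = \left(\frac{1}{\frac{97}{389} + 1785}\right)^{2} = \left(\frac{1}{\frac{694462}{389}}\right)^{2} = \left(\frac{389}{694462}\right)^{2} = \frac{151321}{482277469444}$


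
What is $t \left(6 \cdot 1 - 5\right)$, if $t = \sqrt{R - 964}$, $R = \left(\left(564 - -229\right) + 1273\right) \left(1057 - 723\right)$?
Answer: $2 \sqrt{172270} \approx 830.11$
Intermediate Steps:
$R = 690044$ ($R = \left(\left(564 + 229\right) + 1273\right) 334 = \left(793 + 1273\right) 334 = 2066 \cdot 334 = 690044$)
$t = 2 \sqrt{172270}$ ($t = \sqrt{690044 - 964} = \sqrt{689080} = 2 \sqrt{172270} \approx 830.11$)
$t \left(6 \cdot 1 - 5\right) = 2 \sqrt{172270} \left(6 \cdot 1 - 5\right) = 2 \sqrt{172270} \left(6 - 5\right) = 2 \sqrt{172270} \cdot 1 = 2 \sqrt{172270}$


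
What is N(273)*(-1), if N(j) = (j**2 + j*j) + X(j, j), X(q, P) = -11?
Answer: -149047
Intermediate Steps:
N(j) = -11 + 2*j**2 (N(j) = (j**2 + j*j) - 11 = (j**2 + j**2) - 11 = 2*j**2 - 11 = -11 + 2*j**2)
N(273)*(-1) = (-11 + 2*273**2)*(-1) = (-11 + 2*74529)*(-1) = (-11 + 149058)*(-1) = 149047*(-1) = -149047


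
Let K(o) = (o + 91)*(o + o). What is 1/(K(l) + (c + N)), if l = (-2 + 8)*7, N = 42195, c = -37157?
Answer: 1/16210 ≈ 6.1690e-5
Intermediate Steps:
l = 42 (l = 6*7 = 42)
K(o) = 2*o*(91 + o) (K(o) = (91 + o)*(2*o) = 2*o*(91 + o))
1/(K(l) + (c + N)) = 1/(2*42*(91 + 42) + (-37157 + 42195)) = 1/(2*42*133 + 5038) = 1/(11172 + 5038) = 1/16210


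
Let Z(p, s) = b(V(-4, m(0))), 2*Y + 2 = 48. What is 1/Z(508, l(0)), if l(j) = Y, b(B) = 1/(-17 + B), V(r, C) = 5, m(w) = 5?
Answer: -12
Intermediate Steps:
Y = 23 (Y = -1 + (1/2)*48 = -1 + 24 = 23)
l(j) = 23
Z(p, s) = -1/12 (Z(p, s) = 1/(-17 + 5) = 1/(-12) = -1/12)
1/Z(508, l(0)) = 1/(-1/12) = -12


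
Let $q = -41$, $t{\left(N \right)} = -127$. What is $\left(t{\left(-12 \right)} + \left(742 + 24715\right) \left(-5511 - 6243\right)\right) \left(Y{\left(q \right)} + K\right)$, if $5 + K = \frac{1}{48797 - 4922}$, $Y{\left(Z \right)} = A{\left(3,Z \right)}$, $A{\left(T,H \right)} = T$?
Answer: $\frac{5251281078409}{8775} \approx 5.9844 \cdot 10^{8}$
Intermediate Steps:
$Y{\left(Z \right)} = 3$
$K = - \frac{219374}{43875}$ ($K = -5 + \frac{1}{48797 - 4922} = -5 + \frac{1}{43875} = - \frac{219374}{43875} \approx -5.0$)
$\left(t{\left(-12 \right)} + \left(742 + 24715\right) \left(-5511 - 6243\right)\right) \left(Y{\left(q \right)} + K\right) = \left(-127 + \left(742 + 24715\right) \left(-5511 - 6243\right)\right) \left(3 - \frac{219374}{43875}\right) = \left(-127 + 25457 \left(-11754\right)\right) \left(- \frac{87749}{43875}\right) = \left(-127 - 299221578\right) \left(- \frac{87749}{43875}\right) = \left(-299221705\right) \left(- \frac{87749}{43875}\right) = \frac{5251281078409}{8775}$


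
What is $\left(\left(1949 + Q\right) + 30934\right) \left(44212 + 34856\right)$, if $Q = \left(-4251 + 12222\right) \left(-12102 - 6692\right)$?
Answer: $-11842337827188$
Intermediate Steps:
$Q = -149806974$ ($Q = 7971 \left(-18794\right) = -149806974$)
$\left(\left(1949 + Q\right) + 30934\right) \left(44212 + 34856\right) = \left(\left(1949 - 149806974\right) + 30934\right) \left(44212 + 34856\right) = \left(-149805025 + 30934\right) 79068 = \left(-149774091\right) 79068 = -11842337827188$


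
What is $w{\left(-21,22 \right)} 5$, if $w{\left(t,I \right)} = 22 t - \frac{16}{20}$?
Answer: $-2314$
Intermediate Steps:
$w{\left(t,I \right)} = - \frac{4}{5} + 22 t$ ($w{\left(t,I \right)} = 22 t - \frac{4}{5} = - \frac{4}{5} + 22 t$)
$w{\left(-21,22 \right)} 5 = \left(- \frac{4}{5} + 22 \left(-21\right)\right) 5 = \left(- \frac{4}{5} - 462\right) 5 = \left(- \frac{2314}{5}\right) 5 = -2314$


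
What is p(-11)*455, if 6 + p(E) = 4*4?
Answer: 4550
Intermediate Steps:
p(E) = 10 (p(E) = -6 + 4*4 = -6 + 16 = 10)
p(-11)*455 = 10*455 = 4550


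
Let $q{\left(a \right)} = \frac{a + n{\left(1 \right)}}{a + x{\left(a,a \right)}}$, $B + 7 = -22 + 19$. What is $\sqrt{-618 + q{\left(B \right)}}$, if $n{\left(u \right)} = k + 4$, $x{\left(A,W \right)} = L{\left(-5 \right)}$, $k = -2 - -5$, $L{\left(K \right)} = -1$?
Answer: $\frac{3 i \sqrt{8305}}{11} \approx 24.854 i$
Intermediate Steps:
$k = 3$ ($k = -2 + 5 = 3$)
$B = -10$ ($B = -7 + \left(-22 + 19\right) = -7 - 3 = -10$)
$x{\left(A,W \right)} = -1$
$n{\left(u \right)} = 7$ ($n{\left(u \right)} = 3 + 4 = 7$)
$q{\left(a \right)} = \frac{7 + a}{-1 + a}$ ($q{\left(a \right)} = \frac{a + 7}{a - 1} = \frac{7 + a}{-1 + a}$)
$\sqrt{-618 + q{\left(B \right)}} = \sqrt{-618 + \frac{7 - 10}{-1 - 10}} = \sqrt{-618 + \frac{1}{-11} \left(-3\right)} = \sqrt{-618 - - \frac{3}{11}} = \sqrt{-618 + \frac{3}{11}} = \sqrt{- \frac{6795}{11}} = \frac{3 i \sqrt{8305}}{11}$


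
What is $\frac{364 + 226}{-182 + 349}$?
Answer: $\frac{590}{167} \approx 3.5329$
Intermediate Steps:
$\frac{364 + 226}{-182 + 349} = \frac{590}{167}$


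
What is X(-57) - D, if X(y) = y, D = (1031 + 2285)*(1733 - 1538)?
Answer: -646677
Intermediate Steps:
D = 646620 (D = 3316*195 = 646620)
X(-57) - D = -57 - 1*646620 = -57 - 646620 = -646677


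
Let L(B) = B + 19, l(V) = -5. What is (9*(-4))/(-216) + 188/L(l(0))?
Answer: 571/42 ≈ 13.595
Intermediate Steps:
L(B) = 19 + B
(9*(-4))/(-216) + 188/L(l(0)) = (9*(-4))/(-216) + 188/(19 - 5) = -36*(-1/216) + 188/14 = ⅙ + 188*(1/14) = ⅙ + 94/7 = 571/42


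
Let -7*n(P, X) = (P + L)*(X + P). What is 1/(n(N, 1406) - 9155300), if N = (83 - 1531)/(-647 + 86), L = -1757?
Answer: -2203047/19391804664094 ≈ -1.1361e-7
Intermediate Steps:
N = 1448/561 (N = -1448/(-561) = -1448*(-1/561) = 1448/561 ≈ 2.5811)
n(P, X) = -(-1757 + P)*(P + X)/7 (n(P, X) = -(P - 1757)*(X + P)/7 = -(-1757 + P)*(P + X)/7)
1/(n(N, 1406) - 9155300) = 1/((251*(1448/561) + 251*1406 - (1448/561)²/7 - ⅐*1448/561*1406) - 9155300) = 1/((363448/561 + 352906 - ⅐*2096704/314721 - 2035888/3927) - 9155300) = 1/((363448/561 + 352906 - 2096704/2203047 - 2035888/3927) - 9155300) = 1/(777751535006/2203047 - 9155300) = 1/(-19391804664094/2203047) = -2203047/19391804664094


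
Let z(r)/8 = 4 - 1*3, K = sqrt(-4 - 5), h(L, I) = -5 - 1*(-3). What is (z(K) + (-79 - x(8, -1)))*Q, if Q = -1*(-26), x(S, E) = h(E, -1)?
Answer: -1794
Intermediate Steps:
h(L, I) = -2 (h(L, I) = -5 + 3 = -2)
x(S, E) = -2
K = 3*I (K = sqrt(-9) = 3*I ≈ 3.0*I)
z(r) = 8 (z(r) = 8*(4 - 1*3) = 8*(4 - 3) = 8*1 = 8)
Q = 26
(z(K) + (-79 - x(8, -1)))*Q = (8 + (-79 - 1*(-2)))*26 = (8 + (-79 + 2))*26 = (8 - 77)*26 = -69*26 = -1794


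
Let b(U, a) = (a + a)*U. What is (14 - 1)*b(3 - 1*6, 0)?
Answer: 0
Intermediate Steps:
b(U, a) = 2*U*a (b(U, a) = (2*a)*U = 2*U*a)
(14 - 1)*b(3 - 1*6, 0) = (14 - 1)*(2*(3 - 1*6)*0) = 13*(2*(3 - 6)*0) = 13*(2*(-3)*0) = 13*0 = 0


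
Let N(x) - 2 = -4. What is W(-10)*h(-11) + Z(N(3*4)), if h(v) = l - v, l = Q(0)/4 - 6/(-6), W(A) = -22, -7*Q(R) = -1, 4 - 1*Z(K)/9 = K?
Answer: -2951/14 ≈ -210.79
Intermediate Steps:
N(x) = -2 (N(x) = 2 - 4 = -2)
Z(K) = 36 - 9*K
Q(R) = ⅐ (Q(R) = -⅐*(-1) = ⅐)
l = 29/28 (l = (⅐)/4 - 6/(-6) = (⅐)*(¼) - 6*(-⅙) = 1/28 + 1 = 29/28 ≈ 1.0357)
h(v) = 29/28 - v
W(-10)*h(-11) + Z(N(3*4)) = -22*(29/28 - 1*(-11)) + (36 - 9*(-2)) = -22*(29/28 + 11) + (36 + 18) = -22*337/28 + 54 = -3707/14 + 54 = -2951/14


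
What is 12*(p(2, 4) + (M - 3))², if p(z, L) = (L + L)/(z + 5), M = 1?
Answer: 432/49 ≈ 8.8163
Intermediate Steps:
p(z, L) = 2*L/(5 + z) (p(z, L) = (2*L)/(5 + z) = 2*L/(5 + z))
12*(p(2, 4) + (M - 3))² = 12*(2*4/(5 + 2) + (1 - 3))² = 12*(2*4/7 - 2)² = 12*(2*4*(⅐) - 2)² = 12*(8/7 - 2)² = 12*(-6/7)² = 12*(36/49) = 432/49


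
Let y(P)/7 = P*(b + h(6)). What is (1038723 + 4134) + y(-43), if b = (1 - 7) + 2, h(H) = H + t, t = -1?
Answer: 1042556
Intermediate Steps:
h(H) = -1 + H (h(H) = H - 1 = -1 + H)
b = -4 (b = -6 + 2 = -4)
y(P) = 7*P (y(P) = 7*(P*(-4 + (-1 + 6))) = 7*(P*(-4 + 5)) = 7*(P*1) = 7*P)
(1038723 + 4134) + y(-43) = (1038723 + 4134) + 7*(-43) = 1042857 - 301 = 1042556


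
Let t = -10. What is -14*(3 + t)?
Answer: 98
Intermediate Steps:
-14*(3 + t) = -14*(3 - 10) = -14*(-7) = 98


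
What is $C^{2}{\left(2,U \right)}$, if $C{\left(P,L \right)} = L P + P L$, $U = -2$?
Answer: $64$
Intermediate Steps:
$C{\left(P,L \right)} = 2 L P$ ($C{\left(P,L \right)} = L P + L P = 2 L P$)
$C^{2}{\left(2,U \right)} = \left(2 \left(-2\right) 2\right)^{2} = \left(-8\right)^{2} = 64$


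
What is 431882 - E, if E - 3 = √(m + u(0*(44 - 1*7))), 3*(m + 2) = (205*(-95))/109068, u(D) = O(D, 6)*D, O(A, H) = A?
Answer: 431879 - I*√6124922587/54534 ≈ 4.3188e+5 - 1.4351*I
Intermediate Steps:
u(D) = D² (u(D) = D*D = D²)
m = -673883/327204 (m = -2 + ((205*(-95))/109068)/3 = -2 + (-19475*1/109068)/3 = -2 + (⅓)*(-19475/109068) = -2 - 19475/327204 = -673883/327204 ≈ -2.0595)
E = 3 + I*√6124922587/54534 (E = 3 + √(-673883/327204 + (0*(44 - 1*7))²) = 3 + √(-673883/327204 + (0*(44 - 7))²) = 3 + √(-673883/327204 + (0*37)²) = 3 + √(-673883/327204 + 0²) = 3 + √(-673883/327204 + 0) = 3 + √(-673883/327204) = 3 + I*√6124922587/54534 ≈ 3.0 + 1.4351*I)
431882 - E = 431882 - (3 + I*√6124922587/54534) = 431882 + (-3 - I*√6124922587/54534) = 431879 - I*√6124922587/54534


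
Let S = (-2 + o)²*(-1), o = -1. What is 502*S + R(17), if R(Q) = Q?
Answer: -4501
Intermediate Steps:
S = -9 (S = (-2 - 1)²*(-1) = (-3)²*(-1) = 9*(-1) = -9)
502*S + R(17) = 502*(-9) + 17 = -4518 + 17 = -4501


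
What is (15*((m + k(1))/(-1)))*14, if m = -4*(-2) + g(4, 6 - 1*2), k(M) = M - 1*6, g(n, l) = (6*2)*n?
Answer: -10710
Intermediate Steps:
g(n, l) = 12*n
k(M) = -6 + M (k(M) = M - 6 = -6 + M)
m = 56 (m = -4*(-2) + 12*4 = 8 + 48 = 56)
(15*((m + k(1))/(-1)))*14 = (15*((56 + (-6 + 1))/(-1)))*14 = (15*((56 - 5)*(-1)))*14 = (15*(51*(-1)))*14 = (15*(-51))*14 = -765*14 = -10710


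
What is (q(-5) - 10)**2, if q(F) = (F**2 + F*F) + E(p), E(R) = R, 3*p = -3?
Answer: 1521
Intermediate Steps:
p = -1 (p = (1/3)*(-3) = -1)
q(F) = -1 + 2*F**2 (q(F) = (F**2 + F*F) - 1 = (F**2 + F**2) - 1 = 2*F**2 - 1 = -1 + 2*F**2)
(q(-5) - 10)**2 = ((-1 + 2*(-5)**2) - 10)**2 = ((-1 + 2*25) - 10)**2 = ((-1 + 50) - 10)**2 = (49 - 10)**2 = 39**2 = 1521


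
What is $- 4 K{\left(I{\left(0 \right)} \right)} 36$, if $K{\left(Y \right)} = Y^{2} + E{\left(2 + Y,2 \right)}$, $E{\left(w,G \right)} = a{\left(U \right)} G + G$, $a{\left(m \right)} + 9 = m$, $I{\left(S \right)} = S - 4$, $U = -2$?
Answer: $576$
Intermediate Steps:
$I{\left(S \right)} = -4 + S$
$a{\left(m \right)} = -9 + m$
$E{\left(w,G \right)} = - 10 G$ ($E{\left(w,G \right)} = \left(-9 - 2\right) G + G = - 11 G + G = - 10 G$)
$K{\left(Y \right)} = -20 + Y^{2}$ ($K{\left(Y \right)} = Y^{2} - 20 = -20 + Y^{2}$)
$- 4 K{\left(I{\left(0 \right)} \right)} 36 = - 4 \left(-20 + \left(-4 + 0\right)^{2}\right) 36 = - 4 \left(-20 + \left(-4\right)^{2}\right) 36 = - 4 \left(-20 + 16\right) 36 = \left(-4\right) \left(-4\right) 36 = 16 \cdot 36 = 576$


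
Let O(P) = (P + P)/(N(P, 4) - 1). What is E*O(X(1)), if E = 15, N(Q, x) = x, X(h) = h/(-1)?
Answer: -10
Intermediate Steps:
X(h) = -h (X(h) = h*(-1) = -h)
O(P) = 2*P/3 (O(P) = (P + P)/(4 - 1) = (2*P)/3 = (2*P)*(⅓) = 2*P/3)
E*O(X(1)) = 15*(2*(-1*1)/3) = 15*((⅔)*(-1)) = 15*(-⅔) = -10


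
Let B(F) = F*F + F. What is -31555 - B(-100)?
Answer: -41455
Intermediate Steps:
B(F) = F + F² (B(F) = F² + F = F + F²)
-31555 - B(-100) = -31555 - (-100)*(1 - 100) = -31555 - (-100)*(-99) = -31555 - 1*9900 = -31555 - 9900 = -41455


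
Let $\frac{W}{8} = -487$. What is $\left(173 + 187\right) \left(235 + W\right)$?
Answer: $-1317960$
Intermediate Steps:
$W = -3896$ ($W = 8 \left(-487\right) = -3896$)
$\left(173 + 187\right) \left(235 + W\right) = \left(173 + 187\right) \left(235 - 3896\right) = 360 \left(-3661\right) = -1317960$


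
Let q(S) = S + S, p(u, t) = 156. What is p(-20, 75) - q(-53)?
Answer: 262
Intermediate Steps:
q(S) = 2*S
p(-20, 75) - q(-53) = 156 - 2*(-53) = 156 - 1*(-106) = 156 + 106 = 262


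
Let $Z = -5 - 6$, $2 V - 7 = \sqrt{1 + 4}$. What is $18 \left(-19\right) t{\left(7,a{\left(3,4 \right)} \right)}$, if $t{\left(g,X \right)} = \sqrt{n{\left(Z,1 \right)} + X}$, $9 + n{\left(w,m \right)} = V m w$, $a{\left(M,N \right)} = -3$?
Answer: $- 171 i \sqrt{202 + 22 \sqrt{5}} \approx - 2710.2 i$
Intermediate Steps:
$V = \frac{7}{2} + \frac{\sqrt{5}}{2}$ ($V = \frac{7}{2} + \frac{\sqrt{1 + 4}}{2} = \frac{7}{2} + \frac{\sqrt{5}}{2} \approx 4.618$)
$Z = -11$ ($Z = -5 - 6 = -11$)
$n{\left(w,m \right)} = -9 + m w \left(\frac{7}{2} + \frac{\sqrt{5}}{2}\right)$ ($n{\left(w,m \right)} = -9 + \left(\frac{7}{2} + \frac{\sqrt{5}}{2}\right) m w = -9 + m \left(\frac{7}{2} + \frac{\sqrt{5}}{2}\right) w = -9 + m w \left(\frac{7}{2} + \frac{\sqrt{5}}{2}\right)$)
$t{\left(g,X \right)} = \sqrt{- \frac{95}{2} + X - \frac{11 \sqrt{5}}{2}}$ ($t{\left(g,X \right)} = \sqrt{\left(-9 + \frac{1}{2} \cdot 1 \left(-11\right) \left(7 + \sqrt{5}\right)\right) + X} = \sqrt{\left(-9 - \left(\frac{77}{2} + \frac{11 \sqrt{5}}{2}\right)\right) + X} = \sqrt{\left(- \frac{95}{2} - \frac{11 \sqrt{5}}{2}\right) + X} = \sqrt{- \frac{95}{2} + X - \frac{11 \sqrt{5}}{2}}$)
$18 \left(-19\right) t{\left(7,a{\left(3,4 \right)} \right)} = 18 \left(-19\right) \frac{\sqrt{-190 - 22 \sqrt{5} + 4 \left(-3\right)}}{2} = - 342 \frac{\sqrt{-190 - 22 \sqrt{5} - 12}}{2} = - 342 \frac{\sqrt{-202 - 22 \sqrt{5}}}{2} = - 171 \sqrt{-202 - 22 \sqrt{5}}$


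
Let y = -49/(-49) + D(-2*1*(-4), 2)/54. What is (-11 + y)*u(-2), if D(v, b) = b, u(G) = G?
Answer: 538/27 ≈ 19.926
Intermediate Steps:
y = 28/27 (y = -49/(-49) + 2/54 = -49*(-1/49) + 2*(1/54) = 1 + 1/27 = 28/27 ≈ 1.0370)
(-11 + y)*u(-2) = (-11 + 28/27)*(-2) = -269/27*(-2) = 538/27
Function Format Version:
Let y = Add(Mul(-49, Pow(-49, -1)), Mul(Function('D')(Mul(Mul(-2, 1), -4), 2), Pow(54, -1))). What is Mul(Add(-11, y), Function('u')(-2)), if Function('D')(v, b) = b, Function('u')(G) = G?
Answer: Rational(538, 27) ≈ 19.926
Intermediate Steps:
y = Rational(28, 27) (y = Add(Mul(-49, Pow(-49, -1)), Mul(2, Pow(54, -1))) = Add(Mul(-49, Rational(-1, 49)), Mul(2, Rational(1, 54))) = Add(1, Rational(1, 27)) = Rational(28, 27) ≈ 1.0370)
Mul(Add(-11, y), Function('u')(-2)) = Mul(Add(-11, Rational(28, 27)), -2) = Mul(Rational(-269, 27), -2) = Rational(538, 27)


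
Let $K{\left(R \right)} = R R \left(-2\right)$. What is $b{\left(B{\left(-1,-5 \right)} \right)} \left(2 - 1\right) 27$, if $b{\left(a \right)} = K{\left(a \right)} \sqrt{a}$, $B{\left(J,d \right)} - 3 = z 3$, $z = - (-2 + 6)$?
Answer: $- 13122 i \approx - 13122.0 i$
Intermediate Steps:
$z = -4$ ($z = \left(-1\right) 4 = -4$)
$B{\left(J,d \right)} = -9$ ($B{\left(J,d \right)} = 3 - 12 = -9$)
$K{\left(R \right)} = - 2 R^{2}$ ($K{\left(R \right)} = R^{2} \left(-2\right) = - 2 R^{2}$)
$b{\left(a \right)} = - 2 a^{\frac{5}{2}}$ ($b{\left(a \right)} = - 2 a^{2} \sqrt{a} = - 2 a^{\frac{5}{2}}$)
$b{\left(B{\left(-1,-5 \right)} \right)} \left(2 - 1\right) 27 = - 2 \left(-9\right)^{\frac{5}{2}} \left(2 - 1\right) 27 = - 2 \cdot 243 i \left(2 - 1\right) 27 = - 486 i 1 \cdot 27 = - 486 i 27 = - 13122 i$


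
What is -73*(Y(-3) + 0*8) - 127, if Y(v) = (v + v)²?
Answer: -2755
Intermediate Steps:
Y(v) = 4*v² (Y(v) = (2*v)² = 4*v²)
-73*(Y(-3) + 0*8) - 127 = -73*(4*(-3)² + 0*8) - 127 = -73*(4*9 + 0) - 127 = -73*(36 + 0) - 127 = -73*36 - 127 = -2628 - 127 = -2755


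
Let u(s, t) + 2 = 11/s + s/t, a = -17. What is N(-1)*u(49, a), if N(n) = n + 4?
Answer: -11640/833 ≈ -13.974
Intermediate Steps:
u(s, t) = -2 + 11/s + s/t (u(s, t) = -2 + (11/s + s/t) = -2 + 11/s + s/t)
N(n) = 4 + n
N(-1)*u(49, a) = (4 - 1)*(-2 + 11/49 + 49/(-17)) = 3*(-2 + 11*(1/49) + 49*(-1/17)) = 3*(-2 + 11/49 - 49/17) = 3*(-3880/833) = -11640/833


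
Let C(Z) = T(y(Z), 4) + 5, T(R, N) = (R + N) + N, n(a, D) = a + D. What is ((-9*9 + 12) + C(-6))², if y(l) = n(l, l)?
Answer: 4624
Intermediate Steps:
n(a, D) = D + a
y(l) = 2*l (y(l) = l + l = 2*l)
T(R, N) = R + 2*N (T(R, N) = (N + R) + N = R + 2*N)
C(Z) = 13 + 2*Z (C(Z) = (2*Z + 2*4) + 5 = (2*Z + 8) + 5 = (8 + 2*Z) + 5 = 13 + 2*Z)
((-9*9 + 12) + C(-6))² = ((-9*9 + 12) + (13 + 2*(-6)))² = ((-81 + 12) + (13 - 12))² = (-69 + 1)² = (-68)² = 4624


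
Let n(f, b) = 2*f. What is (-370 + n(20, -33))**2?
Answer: 108900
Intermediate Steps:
(-370 + n(20, -33))**2 = (-370 + 2*20)**2 = (-370 + 40)**2 = (-330)**2 = 108900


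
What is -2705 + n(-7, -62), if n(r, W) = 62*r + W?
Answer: -3201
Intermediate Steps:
n(r, W) = W + 62*r
-2705 + n(-7, -62) = -2705 + (-62 + 62*(-7)) = -2705 + (-62 - 434) = -2705 - 496 = -3201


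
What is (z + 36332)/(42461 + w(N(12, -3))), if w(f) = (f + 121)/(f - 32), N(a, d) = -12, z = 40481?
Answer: 3379772/1868175 ≈ 1.8091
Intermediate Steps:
w(f) = (121 + f)/(-32 + f)
(z + 36332)/(42461 + w(N(12, -3))) = (40481 + 36332)/(42461 + (121 - 12)/(-32 - 12)) = 76813/(42461 + 109/(-44)) = 76813/(42461 - 1/44*109) = 76813/(42461 - 109/44) = 76813/(1868175/44) = 76813*(44/1868175) = 3379772/1868175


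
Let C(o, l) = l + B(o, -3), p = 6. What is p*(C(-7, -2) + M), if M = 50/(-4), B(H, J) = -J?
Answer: -69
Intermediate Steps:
M = -25/2 (M = 50*(-¼) = -25/2 ≈ -12.500)
C(o, l) = 3 + l (C(o, l) = l - 1*(-3) = l + 3 = 3 + l)
p*(C(-7, -2) + M) = 6*((3 - 2) - 25/2) = 6*(1 - 25/2) = 6*(-23/2) = -69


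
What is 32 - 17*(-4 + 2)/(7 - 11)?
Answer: 47/2 ≈ 23.500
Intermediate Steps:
32 - 17*(-4 + 2)/(7 - 11) = 32 - (-34)/(-4) = 32 - (-34)*(-1)/4 = 32 - 17*½ = 32 - 17/2 = 47/2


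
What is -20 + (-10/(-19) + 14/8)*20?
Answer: 485/19 ≈ 25.526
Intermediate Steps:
-20 + (-10/(-19) + 14/8)*20 = -20 + (-10*(-1/19) + 14*(⅛))*20 = -20 + (10/19 + 7/4)*20 = -20 + (173/76)*20 = -20 + 865/19 = 485/19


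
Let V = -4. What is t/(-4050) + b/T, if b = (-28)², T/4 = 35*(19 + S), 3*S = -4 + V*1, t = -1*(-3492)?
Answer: -818/1575 ≈ -0.51937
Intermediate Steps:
t = 3492
S = -8/3 (S = (-4 - 4*1)/3 = (-4 - 4)/3 = (⅓)*(-8) = -8/3 ≈ -2.6667)
T = 6860/3 (T = 4*(35*(19 - 8/3)) = 4*(35*(49/3)) = 4*(1715/3) = 6860/3 ≈ 2286.7)
b = 784
t/(-4050) + b/T = 3492/(-4050) + 784/(6860/3) = 3492*(-1/4050) + 784*(3/6860) = -194/225 + 12/35 = -818/1575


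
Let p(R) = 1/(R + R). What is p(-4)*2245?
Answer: -2245/8 ≈ -280.63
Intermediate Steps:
p(R) = 1/(2*R)
p(-4)*2245 = ((1/2)/(-4))*2245 = ((1/2)*(-1/4))*2245 = -1/8*2245 = -2245/8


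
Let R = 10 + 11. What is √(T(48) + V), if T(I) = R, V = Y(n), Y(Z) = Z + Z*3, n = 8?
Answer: √53 ≈ 7.2801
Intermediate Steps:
R = 21
Y(Z) = 4*Z (Y(Z) = Z + 3*Z = 4*Z)
V = 32 (V = 4*8 = 32)
T(I) = 21
√(T(48) + V) = √(21 + 32) = √53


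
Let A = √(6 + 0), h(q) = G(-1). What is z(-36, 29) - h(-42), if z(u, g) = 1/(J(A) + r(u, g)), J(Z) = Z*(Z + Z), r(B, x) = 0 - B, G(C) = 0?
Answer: 1/48 ≈ 0.020833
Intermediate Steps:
h(q) = 0
r(B, x) = -B
A = √6 ≈ 2.4495
J(Z) = 2*Z² (J(Z) = Z*(2*Z) = 2*Z²)
z(u, g) = 1/(12 - u) (z(u, g) = 1/(2*(√6)² - u) = 1/(2*6 - u) = 1/(12 - u))
z(-36, 29) - h(-42) = -1/(-12 - 36) - 1*0 = -1/(-48) + 0 = -1*(-1/48) + 0 = 1/48 + 0 = 1/48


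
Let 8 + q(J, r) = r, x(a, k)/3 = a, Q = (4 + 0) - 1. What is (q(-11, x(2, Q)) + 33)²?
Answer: 961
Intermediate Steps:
Q = 3 (Q = 4 - 1 = 3)
x(a, k) = 3*a
q(J, r) = -8 + r
(q(-11, x(2, Q)) + 33)² = ((-8 + 3*2) + 33)² = ((-8 + 6) + 33)² = (-2 + 33)² = 31² = 961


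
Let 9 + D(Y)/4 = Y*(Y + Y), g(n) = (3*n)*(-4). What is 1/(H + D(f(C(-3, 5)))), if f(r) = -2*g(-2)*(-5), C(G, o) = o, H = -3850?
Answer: 1/456914 ≈ 2.1886e-6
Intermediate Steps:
g(n) = -12*n
f(r) = 240 (f(r) = -(-24)*(-2)*(-5) = -2*24*(-5) = -48*(-5) = 240)
D(Y) = -36 + 8*Y² (D(Y) = -36 + 4*(Y*(Y + Y)) = -36 + 4*(Y*(2*Y)) = -36 + 4*(2*Y²) = -36 + 8*Y²)
1/(H + D(f(C(-3, 5)))) = 1/(-3850 + (-36 + 8*240²)) = 1/(-3850 + (-36 + 8*57600)) = 1/(-3850 + (-36 + 460800)) = 1/(-3850 + 460764) = 1/456914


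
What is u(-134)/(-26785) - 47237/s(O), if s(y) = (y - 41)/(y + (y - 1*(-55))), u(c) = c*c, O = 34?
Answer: 155624768843/187495 ≈ 8.3002e+5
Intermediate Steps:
u(c) = c²
s(y) = (-41 + y)/(55 + 2*y) (s(y) = (-41 + y)/(y + (y + 55)) = (-41 + y)/(y + (55 + y)) = (-41 + y)/(55 + 2*y))
u(-134)/(-26785) - 47237/s(O) = (-134)²/(-26785) - 47237*(55 + 2*34)/(-41 + 34) = 17956*(-1/26785) - 47237/(-7/(55 + 68)) = -17956/26785 - 47237/(-7/123) = -17956/26785 - 47237*(-123/7) = -17956/26785 + 5810151/7 = 155624768843/187495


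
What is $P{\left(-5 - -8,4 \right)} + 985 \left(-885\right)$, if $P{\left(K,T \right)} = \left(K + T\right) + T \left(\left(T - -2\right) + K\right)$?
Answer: $-871682$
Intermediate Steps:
$P{\left(K,T \right)} = K + T + T \left(2 + K + T\right)$ ($P{\left(K,T \right)} = \left(K + T\right) + T \left(\left(T + 2\right) + K\right) = \left(K + T\right) + T \left(\left(2 + T\right) + K\right) = \left(K + T\right) + T \left(2 + K + T\right) = K + T + T \left(2 + K + T\right)$)
$P{\left(-5 - -8,4 \right)} + 985 \left(-885\right) = \left(\left(-5 - -8\right) + 4^{2} + 3 \cdot 4 + \left(-5 - -8\right) 4\right) + 985 \left(-885\right) = \left(\left(-5 + 8\right) + 16 + 12 + \left(-5 + 8\right) 4\right) - 871725 = \left(3 + 16 + 12 + 3 \cdot 4\right) - 871725 = \left(3 + 16 + 12 + 12\right) - 871725 = 43 - 871725 = -871682$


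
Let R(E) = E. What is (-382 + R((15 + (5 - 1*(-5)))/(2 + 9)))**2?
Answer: 17447329/121 ≈ 1.4419e+5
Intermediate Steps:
(-382 + R((15 + (5 - 1*(-5)))/(2 + 9)))**2 = (-382 + (15 + (5 - 1*(-5)))/(2 + 9))**2 = (-382 + (15 + (5 + 5))/11)**2 = (-382 + (15 + 10)*(1/11))**2 = (-382 + 25*(1/11))**2 = (-382 + 25/11)**2 = (-4177/11)**2 = 17447329/121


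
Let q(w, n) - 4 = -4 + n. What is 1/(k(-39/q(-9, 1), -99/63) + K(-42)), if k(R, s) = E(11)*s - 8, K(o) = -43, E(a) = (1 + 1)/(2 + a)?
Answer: -91/4663 ≈ -0.019515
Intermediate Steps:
q(w, n) = n (q(w, n) = 4 + (-4 + n) = n)
E(a) = 2/(2 + a)
k(R, s) = -8 + 2*s/13 (k(R, s) = (2/(2 + 11))*s - 8 = (2/13)*s - 8 = (2*(1/13))*s - 8 = 2*s/13 - 8 = -8 + 2*s/13)
1/(k(-39/q(-9, 1), -99/63) + K(-42)) = 1/((-8 + 2*(-99/63)/13) - 43) = 1/((-8 + 2*(-99*1/63)/13) - 43) = 1/((-8 + (2/13)*(-11/7)) - 43) = 1/((-8 - 22/91) - 43) = 1/(-750/91 - 43) = 1/(-4663/91) = -91/4663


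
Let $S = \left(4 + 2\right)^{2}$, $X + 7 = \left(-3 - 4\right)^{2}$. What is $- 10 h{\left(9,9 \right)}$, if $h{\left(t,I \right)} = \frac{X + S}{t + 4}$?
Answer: $-60$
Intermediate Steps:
$X = 42$ ($X = -7 + \left(-3 - 4\right)^{2} = -7 + \left(-7\right)^{2} = -7 + 49 = 42$)
$S = 36$ ($S = 6^{2} = 36$)
$h{\left(t,I \right)} = \frac{78}{4 + t}$ ($h{\left(t,I \right)} = \frac{42 + 36}{t + 4} = \frac{78}{4 + t}$)
$- 10 h{\left(9,9 \right)} = - 10 \frac{78}{4 + 9} = - 10 \cdot \frac{78}{13} = - 10 \cdot 78 \cdot \frac{1}{13} = \left(-10\right) 6 = -60$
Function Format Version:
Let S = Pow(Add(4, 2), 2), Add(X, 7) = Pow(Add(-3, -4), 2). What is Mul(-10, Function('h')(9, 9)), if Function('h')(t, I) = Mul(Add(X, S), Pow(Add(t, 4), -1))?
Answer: -60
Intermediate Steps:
X = 42 (X = Add(-7, Pow(Add(-3, -4), 2)) = Add(-7, Pow(-7, 2)) = Add(-7, 49) = 42)
S = 36 (S = Pow(6, 2) = 36)
Function('h')(t, I) = Mul(78, Pow(Add(4, t), -1)) (Function('h')(t, I) = Mul(Add(42, 36), Pow(Add(t, 4), -1)) = Mul(78, Pow(Add(4, t), -1)))
Mul(-10, Function('h')(9, 9)) = Mul(-10, Mul(78, Pow(Add(4, 9), -1))) = Mul(-10, Mul(78, Pow(13, -1))) = Mul(-10, Mul(78, Rational(1, 13))) = Mul(-10, 6) = -60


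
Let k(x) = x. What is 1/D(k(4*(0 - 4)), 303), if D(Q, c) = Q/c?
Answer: -303/16 ≈ -18.938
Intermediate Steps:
1/D(k(4*(0 - 4)), 303) = 1/((4*(0 - 4))/303) = 1/((4*(-4))*(1/303)) = 1/(-16*1/303) = 1/(-16/303) = -303/16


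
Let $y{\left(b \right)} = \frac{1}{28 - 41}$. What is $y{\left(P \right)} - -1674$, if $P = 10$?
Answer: $\frac{21761}{13} \approx 1673.9$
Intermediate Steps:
$y{\left(b \right)} = - \frac{1}{13}$ ($y{\left(b \right)} = \frac{1}{-13} = - \frac{1}{13}$)
$y{\left(P \right)} - -1674 = - \frac{1}{13} - -1674 = - \frac{1}{13} + 1674 = \frac{21761}{13}$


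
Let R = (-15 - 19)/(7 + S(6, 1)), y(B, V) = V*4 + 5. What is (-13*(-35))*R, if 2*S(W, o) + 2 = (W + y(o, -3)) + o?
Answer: -7735/3 ≈ -2578.3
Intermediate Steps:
y(B, V) = 5 + 4*V (y(B, V) = 4*V + 5 = 5 + 4*V)
S(W, o) = -9/2 + W/2 + o/2 (S(W, o) = -1 + ((W + (5 + 4*(-3))) + o)/2 = -1 + ((W + (5 - 12)) + o)/2 = -1 + ((W - 7) + o)/2 = -1 + ((-7 + W) + o)/2 = -1 + (-7 + W + o)/2 = -1 + (-7/2 + W/2 + o/2) = -9/2 + W/2 + o/2)
R = -17/3 (R = (-15 - 19)/(7 + (-9/2 + (1/2)*6 + (1/2)*1)) = -34/(7 + (-9/2 + 3 + 1/2)) = -34/(7 - 1) = -34/6 = -34*1/6 = -17/3 ≈ -5.6667)
(-13*(-35))*R = -13*(-35)*(-17/3) = 455*(-17/3) = -7735/3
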